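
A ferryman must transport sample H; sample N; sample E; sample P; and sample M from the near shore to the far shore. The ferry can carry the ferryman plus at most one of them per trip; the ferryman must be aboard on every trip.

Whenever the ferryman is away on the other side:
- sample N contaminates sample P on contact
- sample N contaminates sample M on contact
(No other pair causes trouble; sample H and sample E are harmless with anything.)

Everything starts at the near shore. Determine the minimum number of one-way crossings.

11

Counting alone: the ferryman can take at most 1 across per trip to the far shore, so moving all 5 needs at least 5 loaded trips out, with a return between consecutive ones — at least 9 crossings.
The safety rule pushes this higher. Following every safe sequence of crossings, the most of the 5 that can be at the far shore as the ferry arrives there on crossing 9 is 4 — never all 5.
So no plan with fewer than 11 crossings exists, and this one achieves 11:
1. Ferryman goes to the far shore with sample N.
2. Ferryman goes back to the near shore alone.
3. Ferryman goes to the far shore with sample H.
4. Ferryman goes back to the near shore alone.
5. Ferryman goes to the far shore with sample E.
6. Ferryman goes back to the near shore alone.
7. Ferryman goes to the far shore with sample P.
8. Ferryman goes back to the near shore with sample N.
9. Ferryman goes to the far shore with sample M.
10. Ferryman goes back to the near shore alone.
11. Ferryman goes to the far shore with sample N.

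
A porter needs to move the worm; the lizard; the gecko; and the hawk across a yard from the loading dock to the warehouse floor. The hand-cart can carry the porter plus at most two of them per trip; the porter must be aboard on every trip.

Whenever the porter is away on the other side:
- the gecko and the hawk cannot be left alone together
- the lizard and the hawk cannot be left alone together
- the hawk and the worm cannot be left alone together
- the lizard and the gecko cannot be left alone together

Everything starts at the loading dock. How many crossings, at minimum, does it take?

Counting alone: the porter can take at most 2 across per trip to the warehouse floor, so moving all 4 needs at least 2 loaded trips out, with a return between consecutive ones — at least 3 crossings.
The safety rule pushes this higher. Following every safe sequence of crossings, the most of the 4 that can be at the warehouse floor as the hand-cart arrives there on crossing 3 is 3 — never all 4.
So no plan with fewer than 5 crossings exists, and this one achieves 5:
1. Porter goes to the warehouse floor with the hawk and the lizard.  [the loading dock: the gecko, the worm | the warehouse floor: the hawk, the lizard]
2. Porter goes back to the loading dock with the lizard.  [the loading dock: the gecko, the lizard, the worm | the warehouse floor: the hawk]
3. Porter goes to the warehouse floor with the lizard and the worm.  [the loading dock: the gecko | the warehouse floor: the hawk, the lizard, the worm]
4. Porter goes back to the loading dock with the hawk.  [the loading dock: the gecko, the hawk | the warehouse floor: the lizard, the worm]
5. Porter goes to the warehouse floor with the gecko and the hawk.  [the loading dock: — | the warehouse floor: the gecko, the hawk, the lizard, the worm]

5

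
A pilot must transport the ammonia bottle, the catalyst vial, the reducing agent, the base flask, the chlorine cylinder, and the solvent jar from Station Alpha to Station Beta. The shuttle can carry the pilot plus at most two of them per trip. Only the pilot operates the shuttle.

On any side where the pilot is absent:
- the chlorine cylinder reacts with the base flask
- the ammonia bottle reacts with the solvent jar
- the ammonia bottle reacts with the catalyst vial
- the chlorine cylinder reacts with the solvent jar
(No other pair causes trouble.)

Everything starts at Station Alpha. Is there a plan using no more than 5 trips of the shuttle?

No

Counting alone: the pilot can take at most 2 across per trip to Station Beta, so moving all 6 needs at least 3 loaded trips out, with a return between consecutive ones — at least 5 crossings.
The safety rule pushes this higher. Following every safe sequence of crossings, the most of the 6 that can be at Station Beta as the shuttle arrives there on crossing 5 is 5 — never all 6.
So the move cannot be finished within 5 crossings. (The shortest complete plan takes 7:)
1. Pilot goes to Station Beta with the ammonia bottle and the chlorine cylinder.  [Station Alpha: the base flask, the catalyst vial, the reducing agent, the solvent jar | Station Beta: the ammonia bottle, the chlorine cylinder]
2. Pilot goes back to Station Alpha alone.  [Station Alpha: the base flask, the catalyst vial, the reducing agent, the solvent jar | Station Beta: the ammonia bottle, the chlorine cylinder]
3. Pilot goes to Station Beta with the catalyst vial and the reducing agent.  [Station Alpha: the base flask, the solvent jar | Station Beta: the ammonia bottle, the catalyst vial, the chlorine cylinder, the reducing agent]
4. Pilot goes back to Station Alpha with the ammonia bottle.  [Station Alpha: the ammonia bottle, the base flask, the solvent jar | Station Beta: the catalyst vial, the chlorine cylinder, the reducing agent]
5. Pilot goes to Station Beta with the base flask and the solvent jar.  [Station Alpha: the ammonia bottle | Station Beta: the base flask, the catalyst vial, the chlorine cylinder, the reducing agent, the solvent jar]
6. Pilot goes back to Station Alpha with the chlorine cylinder.  [Station Alpha: the ammonia bottle, the chlorine cylinder | Station Beta: the base flask, the catalyst vial, the reducing agent, the solvent jar]
7. Pilot goes to Station Beta with the ammonia bottle and the chlorine cylinder.  [Station Alpha: — | Station Beta: the ammonia bottle, the base flask, the catalyst vial, the chlorine cylinder, the reducing agent, the solvent jar]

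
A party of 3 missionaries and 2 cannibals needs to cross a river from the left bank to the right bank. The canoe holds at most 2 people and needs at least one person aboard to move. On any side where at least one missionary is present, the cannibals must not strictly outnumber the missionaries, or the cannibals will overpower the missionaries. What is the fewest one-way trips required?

7

Counting alone: each trip to the right bank takes at most 2 across and each return brings at least 1 back, so after t trips out (and t−1 returns) at most 2t − (t−1) of the 5 are across; that first reaches 5 at t = 4, so at least 7 crossings are needed.
The plan below uses exactly 7 crossings, so it is optimal:
1. 2 cannibals → the right bank.  (the left bank: 3M 0C; the right bank: 0M 2C)
2. 1 cannibal ← the left bank.  (the left bank: 3M 1C; the right bank: 0M 1C)
3. 2 missionaries → the right bank.  (the left bank: 1M 1C; the right bank: 2M 1C)
4. 1 missionary ← the left bank.  (the left bank: 2M 1C; the right bank: 1M 1C)
5. 1 missionary and 1 cannibal → the right bank.  (the left bank: 1M 0C; the right bank: 2M 2C)
6. 1 cannibal ← the left bank.  (the left bank: 1M 1C; the right bank: 2M 1C)
7. 1 missionary and 1 cannibal → the right bank.  (the left bank: 0M 0C; the right bank: 3M 2C)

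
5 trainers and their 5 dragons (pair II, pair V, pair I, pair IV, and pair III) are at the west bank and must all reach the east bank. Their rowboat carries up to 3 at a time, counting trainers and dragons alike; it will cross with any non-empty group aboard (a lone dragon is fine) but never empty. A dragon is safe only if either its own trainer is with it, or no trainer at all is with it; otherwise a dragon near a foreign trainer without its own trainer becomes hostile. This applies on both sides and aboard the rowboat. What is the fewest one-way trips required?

11

Counting alone: each trip to the east bank takes at most 3 across and each return brings at least 1 back, so after t trips out (and t−1 returns) at most 3t − (t−1) of the 10 are across; that first reaches 10 at t = 5, so at least 9 crossings are needed.
The safety rule pushes this higher. Following every safe sequence of crossings, the most of the 10 that can be at the east bank as the rowboat arrives there on crossing 9 is 9 — never all 10.
So no plan with fewer than 11 crossings exists, and this one achieves 11:
1. dragon II and trainer II cross → the east bank.
2. trainer II crosses ← the west bank.
3. dragon I, dragon IV, and dragon V cross → the east bank.
4. dragon II crosses ← the west bank.
5. trainer I, trainer IV, and trainer V cross → the east bank.
6. dragon V and trainer V cross ← the west bank.
7. trainer II, trainer III, and trainer V cross → the east bank.
8. dragon I crosses ← the west bank.
9. dragon II and dragon V cross → the east bank.
10. dragon II crosses ← the west bank.
11. dragon I, dragon II, and dragon III cross → the east bank.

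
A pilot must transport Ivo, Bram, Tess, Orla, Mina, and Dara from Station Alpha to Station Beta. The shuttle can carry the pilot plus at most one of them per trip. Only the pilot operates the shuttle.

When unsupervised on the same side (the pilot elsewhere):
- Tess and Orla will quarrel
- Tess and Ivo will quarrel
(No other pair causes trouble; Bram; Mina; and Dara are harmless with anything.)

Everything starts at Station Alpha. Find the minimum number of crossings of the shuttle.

13

Counting alone: the pilot can take at most 1 across per trip to Station Beta, so moving all 6 needs at least 6 loaded trips out, with a return between consecutive ones — at least 11 crossings.
The safety rule pushes this higher. Following every safe sequence of crossings, the most of the 6 that can be at Station Beta as the shuttle arrives there on crossing 11 is 5 — never all 6.
So no plan with fewer than 13 crossings exists, and this one achieves 13:
1. Pilot goes to Station Beta with Tess.
2. Pilot goes back to Station Alpha alone.
3. Pilot goes to Station Beta with Ivo.
4. Pilot goes back to Station Alpha with Tess.
5. Pilot goes to Station Beta with Orla.
6. Pilot goes back to Station Alpha alone.
7. Pilot goes to Station Beta with Bram.
8. Pilot goes back to Station Alpha alone.
9. Pilot goes to Station Beta with Mina.
10. Pilot goes back to Station Alpha alone.
11. Pilot goes to Station Beta with Dara.
12. Pilot goes back to Station Alpha alone.
13. Pilot goes to Station Beta with Tess.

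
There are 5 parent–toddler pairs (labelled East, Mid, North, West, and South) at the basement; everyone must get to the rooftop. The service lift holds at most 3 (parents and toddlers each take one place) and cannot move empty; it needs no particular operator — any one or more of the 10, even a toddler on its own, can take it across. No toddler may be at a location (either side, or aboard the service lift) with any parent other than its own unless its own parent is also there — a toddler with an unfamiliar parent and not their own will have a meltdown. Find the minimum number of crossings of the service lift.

Counting alone: each trip to the rooftop takes at most 3 across and each return brings at least 1 back, so after t trips out (and t−1 returns) at most 3t − (t−1) of the 10 are across; that first reaches 10 at t = 5, so at least 9 crossings are needed.
The safety rule pushes this higher. Following every safe sequence of crossings, the most of the 10 that can be at the rooftop as the service lift arrives there on crossing 9 is 9 — never all 10.
So no plan with fewer than 11 crossings exists, and this one achieves 11:
1. parent East and toddler East cross → the rooftop.
2. parent East crosses ← the basement.
3. toddler Mid, toddler North, and toddler West cross → the rooftop.
4. toddler East crosses ← the basement.
5. parent Mid, parent North, and parent West cross → the rooftop.
6. parent Mid and toddler Mid cross ← the basement.
7. parent East, parent Mid, and parent South cross → the rooftop.
8. toddler North crosses ← the basement.
9. toddler East and toddler Mid cross → the rooftop.
10. toddler East crosses ← the basement.
11. toddler East, toddler North, and toddler South cross → the rooftop.

11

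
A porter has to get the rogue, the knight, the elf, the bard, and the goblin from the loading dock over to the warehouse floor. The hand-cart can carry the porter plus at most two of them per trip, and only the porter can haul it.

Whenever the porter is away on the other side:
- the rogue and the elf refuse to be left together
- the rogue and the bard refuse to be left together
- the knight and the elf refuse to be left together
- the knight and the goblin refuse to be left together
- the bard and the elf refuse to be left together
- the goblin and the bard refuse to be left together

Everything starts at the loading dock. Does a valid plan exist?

No

Whatever the first load, the items left behind include a forbidden pair without the porter. No opening move is safe, so no plan exists.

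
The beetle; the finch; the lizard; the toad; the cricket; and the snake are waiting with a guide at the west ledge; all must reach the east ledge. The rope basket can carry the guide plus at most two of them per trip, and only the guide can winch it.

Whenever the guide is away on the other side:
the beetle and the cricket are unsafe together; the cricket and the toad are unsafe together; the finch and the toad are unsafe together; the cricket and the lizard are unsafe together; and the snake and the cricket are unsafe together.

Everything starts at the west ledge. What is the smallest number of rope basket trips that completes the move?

Counting alone: the guide can take at most 2 across per trip to the east ledge, so moving all 6 needs at least 3 loaded trips out, with a return between consecutive ones — at least 5 crossings.
The safety rule pushes this higher. Following every safe sequence of crossings, the most of the 6 that can be at the east ledge as the rope basket arrives there on crossing 5 is 5 — never all 6.
So no plan with fewer than 7 crossings exists, and this one achieves 7:
1. Guide goes to the east ledge with the cricket and the finch.  [the west ledge: the beetle, the lizard, the snake, the toad | the east ledge: the cricket, the finch]
2. Guide goes back to the west ledge alone.  [the west ledge: the beetle, the lizard, the snake, the toad | the east ledge: the cricket, the finch]
3. Guide goes to the east ledge with the beetle and the lizard.  [the west ledge: the snake, the toad | the east ledge: the beetle, the cricket, the finch, the lizard]
4. Guide goes back to the west ledge with the cricket.  [the west ledge: the cricket, the snake, the toad | the east ledge: the beetle, the finch, the lizard]
5. Guide goes to the east ledge with the snake and the toad.  [the west ledge: the cricket | the east ledge: the beetle, the finch, the lizard, the snake, the toad]
6. Guide goes back to the west ledge with the finch.  [the west ledge: the cricket, the finch | the east ledge: the beetle, the lizard, the snake, the toad]
7. Guide goes to the east ledge with the cricket and the finch.  [the west ledge: — | the east ledge: the beetle, the cricket, the finch, the lizard, the snake, the toad]

7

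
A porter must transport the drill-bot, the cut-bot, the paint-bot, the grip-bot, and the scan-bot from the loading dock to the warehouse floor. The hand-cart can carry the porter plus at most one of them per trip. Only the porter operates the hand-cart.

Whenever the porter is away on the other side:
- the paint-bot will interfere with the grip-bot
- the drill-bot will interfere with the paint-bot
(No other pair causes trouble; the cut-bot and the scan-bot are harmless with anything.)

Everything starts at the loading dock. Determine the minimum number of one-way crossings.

Counting alone: the porter can take at most 1 across per trip to the warehouse floor, so moving all 5 needs at least 5 loaded trips out, with a return between consecutive ones — at least 9 crossings.
The safety rule pushes this higher. Following every safe sequence of crossings, the most of the 5 that can be at the warehouse floor as the hand-cart arrives there on crossing 9 is 4 — never all 5.
So no plan with fewer than 11 crossings exists, and this one achieves 11:
1. Porter goes to the warehouse floor with the paint-bot.
2. Porter goes back to the loading dock alone.
3. Porter goes to the warehouse floor with the drill-bot.
4. Porter goes back to the loading dock with the paint-bot.
5. Porter goes to the warehouse floor with the grip-bot.
6. Porter goes back to the loading dock alone.
7. Porter goes to the warehouse floor with the cut-bot.
8. Porter goes back to the loading dock alone.
9. Porter goes to the warehouse floor with the scan-bot.
10. Porter goes back to the loading dock alone.
11. Porter goes to the warehouse floor with the paint-bot.

11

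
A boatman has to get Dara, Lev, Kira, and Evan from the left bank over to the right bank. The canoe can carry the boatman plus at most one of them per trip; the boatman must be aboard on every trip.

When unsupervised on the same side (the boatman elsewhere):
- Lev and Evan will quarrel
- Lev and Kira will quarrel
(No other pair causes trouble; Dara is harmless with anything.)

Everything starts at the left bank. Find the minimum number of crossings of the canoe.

9

Counting alone: the boatman can take at most 1 across per trip to the right bank, so moving all 4 needs at least 4 loaded trips out, with a return between consecutive ones — at least 7 crossings.
The safety rule pushes this higher. Following every safe sequence of crossings, the most of the 4 that can be at the right bank as the canoe arrives there on crossing 7 is 3 — never all 4.
So no plan with fewer than 9 crossings exists, and this one achieves 9:
1. Boatman goes to the right bank with Lev.  [the left bank: Dara, Evan, Kira | the right bank: Lev]
2. Boatman goes back to the left bank alone.  [the left bank: Dara, Evan, Kira | the right bank: Lev]
3. Boatman goes to the right bank with Dara.  [the left bank: Evan, Kira | the right bank: Dara, Lev]
4. Boatman goes back to the left bank alone.  [the left bank: Evan, Kira | the right bank: Dara, Lev]
5. Boatman goes to the right bank with Kira.  [the left bank: Evan | the right bank: Dara, Kira, Lev]
6. Boatman goes back to the left bank with Lev.  [the left bank: Evan, Lev | the right bank: Dara, Kira]
7. Boatman goes to the right bank with Evan.  [the left bank: Lev | the right bank: Dara, Evan, Kira]
8. Boatman goes back to the left bank alone.  [the left bank: Lev | the right bank: Dara, Evan, Kira]
9. Boatman goes to the right bank with Lev.  [the left bank: — | the right bank: Dara, Evan, Kira, Lev]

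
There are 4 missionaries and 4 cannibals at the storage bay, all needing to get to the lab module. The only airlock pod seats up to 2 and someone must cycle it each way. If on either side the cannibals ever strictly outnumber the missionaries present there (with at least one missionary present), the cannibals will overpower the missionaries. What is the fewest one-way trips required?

impossible

Following every safe sequence of crossings from the start, the most of the 8 that can be at the lab module as the airlock pod arrives there on crossings 1, 3, 5 is 2, 3, 4 respectively; the best ever achieved is 4 of 8.
From crossing 7 on, no configuration arises that was not already reachable earlier: only 11 distinct safe configurations (who is on which side, and where the airlock pod is) can ever be reached, none of them has everyone across, and every continuation just revisits them. They are: 0 missionaries + 0 cannibals across (airlock pod back at the start); 0 missionaries + 1 cannibal across (airlock pod there); 0 missionaries + 1 cannibal across (airlock pod back at the start); 0 missionaries + 2 cannibals across (airlock pod there); 0 missionaries + 2 cannibals across (airlock pod back at the start); 0 missionaries + 3 cannibals across (airlock pod there); 0 missionaries + 3 cannibals across (airlock pod back at the start); 0 missionaries + 4 cannibals across (airlock pod there); 1 missionary + 1 cannibal across (airlock pod there); 1 missionary + 1 cannibal across (airlock pod back at the start); 2 missionaries + 2 cannibals across (airlock pod there). So no valid plan exists.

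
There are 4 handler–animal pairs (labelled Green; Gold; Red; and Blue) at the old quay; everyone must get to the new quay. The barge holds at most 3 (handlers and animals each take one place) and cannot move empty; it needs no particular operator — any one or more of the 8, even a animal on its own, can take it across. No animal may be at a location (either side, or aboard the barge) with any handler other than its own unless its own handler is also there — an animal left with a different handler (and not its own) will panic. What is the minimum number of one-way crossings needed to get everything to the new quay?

Counting alone: each trip to the new quay takes at most 3 across and each return brings at least 1 back, so after t trips out (and t−1 returns) at most 3t − (t−1) of the 8 are across; that first reaches 8 at t = 4, so at least 7 crossings are needed.
The safety rule pushes this higher. Following every safe sequence of crossings, the most of the 8 that can be at the new quay as the barge arrives there on crossing 7 is 7 — never all 8.
So no plan with fewer than 9 crossings exists, and this one achieves 9:
1. animal Green and handler Green cross → the new quay.
2. handler Green crosses ← the old quay.
3. animal Gold, handler Gold, and handler Green cross → the new quay.
4. animal Green and handler Green cross ← the old quay.
5. handler Blue, handler Green, and handler Red cross → the new quay.
6. animal Gold crosses ← the old quay.
7. animal Gold and animal Green cross → the new quay.
8. animal Green crosses ← the old quay.
9. animal Blue, animal Green, and animal Red cross → the new quay.

9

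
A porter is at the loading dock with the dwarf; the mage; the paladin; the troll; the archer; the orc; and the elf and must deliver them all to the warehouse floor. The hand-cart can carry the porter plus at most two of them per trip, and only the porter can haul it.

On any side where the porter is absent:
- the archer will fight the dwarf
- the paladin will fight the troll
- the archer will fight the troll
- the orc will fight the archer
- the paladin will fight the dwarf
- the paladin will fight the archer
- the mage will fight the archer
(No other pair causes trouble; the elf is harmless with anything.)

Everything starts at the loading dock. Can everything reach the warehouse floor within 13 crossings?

Yes — this plan uses 11 crossings (≤ 13):
1. Porter goes to the warehouse floor with the archer and the paladin.
2. Porter goes back to the loading dock with the paladin.
3. Porter goes to the warehouse floor with the dwarf and the troll.
4. Porter goes back to the loading dock with the archer.
5. Porter goes to the warehouse floor with the archer and the mage.
6. Porter goes back to the loading dock with the archer.
7. Porter goes to the warehouse floor with the orc and the paladin.
8. Porter goes back to the loading dock with the paladin.
9. Porter goes to the warehouse floor with the elf and the paladin.
10. Porter goes back to the loading dock with the paladin.
11. Porter goes to the warehouse floor with the archer and the paladin.

Yes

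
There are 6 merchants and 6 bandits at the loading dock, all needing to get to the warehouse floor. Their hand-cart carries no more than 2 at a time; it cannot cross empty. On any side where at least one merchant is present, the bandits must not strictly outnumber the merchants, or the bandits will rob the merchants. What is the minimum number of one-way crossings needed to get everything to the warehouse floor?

impossible

Following every safe sequence of crossings from the start, the most of the 12 that can be at the warehouse floor as the hand-cart arrives there on crossings 1, 3, 5, 7, 9 is 2, 3, 4, 5, 6 respectively; the best ever achieved is 6 of 12.
From crossing 11 on, no configuration arises that was not already reachable earlier: only 15 distinct safe configurations (who is on which side, and where the hand-cart is) can ever be reached, none of them has everyone across, and every continuation just revisits them. They are: 0 merchants + 0 bandits across (hand-cart back at the start); 0 merchants + 1 bandit across (hand-cart there); 0 merchants + 1 bandit across (hand-cart back at the start); 0 merchants + 2 bandits across (hand-cart there); 0 merchants + 2 bandits across (hand-cart back at the start); 0 merchants + 3 bandits across (hand-cart there); 0 merchants + 3 bandits across (hand-cart back at the start); 0 merchants + 4 bandits across (hand-cart there); 0 merchants + 4 bandits across (hand-cart back at the start); 0 merchants + 5 bandits across (hand-cart there); 0 merchants + 5 bandits across (hand-cart back at the start); 0 merchants + 6 bandits across (hand-cart there); 1 merchant + 1 bandit across (hand-cart there); 1 merchant + 1 bandit across (hand-cart back at the start); 2 merchants + 2 bandits across (hand-cart there). So no valid plan exists.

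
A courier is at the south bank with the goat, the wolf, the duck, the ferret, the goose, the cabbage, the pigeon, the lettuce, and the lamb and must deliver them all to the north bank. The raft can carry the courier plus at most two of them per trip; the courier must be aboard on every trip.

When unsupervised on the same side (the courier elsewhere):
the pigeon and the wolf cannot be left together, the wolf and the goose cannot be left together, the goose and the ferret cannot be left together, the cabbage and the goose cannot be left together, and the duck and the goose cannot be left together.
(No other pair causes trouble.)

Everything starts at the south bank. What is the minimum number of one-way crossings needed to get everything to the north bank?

11

Counting alone: the courier can take at most 2 across per trip to the north bank, so moving all 9 needs at least 5 loaded trips out, with a return between consecutive ones — at least 9 crossings.
The safety rule pushes this higher. Following every safe sequence of crossings, the most of the 9 that can be at the north bank as the raft arrives there on crossing 9 is 8 — never all 9.
So no plan with fewer than 11 crossings exists, and this one achieves 11:
1. Courier goes to the north bank with the goose and the wolf.  [the south bank: the cabbage, the duck, the ferret, the goat, the lamb, the lettuce, the pigeon | the north bank: the goose, the wolf]
2. Courier goes back to the south bank with the wolf.  [the south bank: the cabbage, the duck, the ferret, the goat, the lamb, the lettuce, the pigeon, the wolf | the north bank: the goose]
3. Courier goes to the north bank with the goat and the wolf.  [the south bank: the cabbage, the duck, the ferret, the lamb, the lettuce, the pigeon | the north bank: the goat, the goose, the wolf]
4. Courier goes back to the south bank with the wolf.  [the south bank: the cabbage, the duck, the ferret, the lamb, the lettuce, the pigeon, the wolf | the north bank: the goat, the goose]
5. Courier goes to the north bank with the duck and the wolf.  [the south bank: the cabbage, the ferret, the lamb, the lettuce, the pigeon | the north bank: the duck, the goat, the goose, the wolf]
6. Courier goes back to the south bank with the goose.  [the south bank: the cabbage, the ferret, the goose, the lamb, the lettuce, the pigeon | the north bank: the duck, the goat, the wolf]
7. Courier goes to the north bank with the cabbage and the ferret.  [the south bank: the goose, the lamb, the lettuce, the pigeon | the north bank: the cabbage, the duck, the ferret, the goat, the wolf]
8. Courier goes back to the south bank alone.  [the south bank: the goose, the lamb, the lettuce, the pigeon | the north bank: the cabbage, the duck, the ferret, the goat, the wolf]
9. Courier goes to the north bank with the lamb and the lettuce.  [the south bank: the goose, the pigeon | the north bank: the cabbage, the duck, the ferret, the goat, the lamb, the lettuce, the wolf]
10. Courier goes back to the south bank alone.  [the south bank: the goose, the pigeon | the north bank: the cabbage, the duck, the ferret, the goat, the lamb, the lettuce, the wolf]
11. Courier goes to the north bank with the goose and the pigeon.  [the south bank: — | the north bank: the cabbage, the duck, the ferret, the goat, the goose, the lamb, the lettuce, the pigeon, the wolf]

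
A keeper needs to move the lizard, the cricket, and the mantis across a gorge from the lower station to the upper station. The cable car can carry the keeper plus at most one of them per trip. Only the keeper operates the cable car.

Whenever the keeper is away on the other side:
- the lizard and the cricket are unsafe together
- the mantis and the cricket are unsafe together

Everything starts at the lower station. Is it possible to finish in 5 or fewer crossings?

No

Counting alone: the keeper can take at most 1 across per trip to the upper station, so moving all 3 needs at least 3 loaded trips out, with a return between consecutive ones — at least 5 crossings.
The safety rule pushes this higher. Following every safe sequence of crossings, the most of the 3 that can be at the upper station as the cable car arrives there on crossing 5 is 2 — never all 3.
So the move cannot be finished within 5 crossings. (The shortest complete plan takes 7:)
1. Keeper goes to the upper station with the cricket.  [the lower station: the lizard, the mantis | the upper station: the cricket]
2. Keeper goes back to the lower station alone.  [the lower station: the lizard, the mantis | the upper station: the cricket]
3. Keeper goes to the upper station with the lizard.  [the lower station: the mantis | the upper station: the cricket, the lizard]
4. Keeper goes back to the lower station with the cricket.  [the lower station: the cricket, the mantis | the upper station: the lizard]
5. Keeper goes to the upper station with the mantis.  [the lower station: the cricket | the upper station: the lizard, the mantis]
6. Keeper goes back to the lower station alone.  [the lower station: the cricket | the upper station: the lizard, the mantis]
7. Keeper goes to the upper station with the cricket.  [the lower station: — | the upper station: the cricket, the lizard, the mantis]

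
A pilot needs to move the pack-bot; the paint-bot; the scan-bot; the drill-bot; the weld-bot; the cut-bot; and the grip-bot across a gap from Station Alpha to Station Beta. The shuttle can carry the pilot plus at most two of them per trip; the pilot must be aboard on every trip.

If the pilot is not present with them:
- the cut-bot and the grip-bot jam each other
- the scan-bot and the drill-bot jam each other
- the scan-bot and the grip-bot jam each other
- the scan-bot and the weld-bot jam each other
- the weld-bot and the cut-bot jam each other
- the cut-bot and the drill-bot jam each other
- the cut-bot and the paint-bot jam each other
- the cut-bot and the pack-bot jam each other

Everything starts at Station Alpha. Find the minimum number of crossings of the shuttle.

Counting alone: the pilot can take at most 2 across per trip to Station Beta, so moving all 7 needs at least 4 loaded trips out, with a return between consecutive ones — at least 7 crossings.
The safety rule pushes this higher. Following every safe sequence of crossings, the most of the 7 that can be at Station Beta as the shuttle arrives there on crossing 7 is 5 — never all 7.
So no plan with fewer than 9 crossings exists, and this one achieves 9:
1. Pilot goes to Station Beta with the cut-bot and the scan-bot.
2. Pilot goes back to Station Alpha alone.
3. Pilot goes to Station Beta with the pack-bot and the paint-bot.
4. Pilot goes back to Station Alpha with the cut-bot.
5. Pilot goes to Station Beta with the cut-bot and the drill-bot.
6. Pilot goes back to Station Alpha with the cut-bot and the scan-bot.
7. Pilot goes to Station Beta with the grip-bot and the weld-bot.
8. Pilot goes back to Station Alpha alone.
9. Pilot goes to Station Beta with the cut-bot and the scan-bot.

9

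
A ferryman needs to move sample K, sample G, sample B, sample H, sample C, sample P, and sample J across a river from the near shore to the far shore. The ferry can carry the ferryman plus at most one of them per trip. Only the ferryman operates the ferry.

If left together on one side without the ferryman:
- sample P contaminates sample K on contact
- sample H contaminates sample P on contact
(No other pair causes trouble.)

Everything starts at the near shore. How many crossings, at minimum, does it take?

Counting alone: the ferryman can take at most 1 across per trip to the far shore, so moving all 7 needs at least 7 loaded trips out, with a return between consecutive ones — at least 13 crossings.
The safety rule pushes this higher. Following every safe sequence of crossings, the most of the 7 that can be at the far shore as the ferry arrives there on crossing 13 is 6 — never all 7.
So no plan with fewer than 15 crossings exists, and this one achieves 15:
1. Ferryman goes to the far shore with sample P.
2. Ferryman goes back to the near shore alone.
3. Ferryman goes to the far shore with sample K.
4. Ferryman goes back to the near shore with sample P.
5. Ferryman goes to the far shore with sample H.
6. Ferryman goes back to the near shore alone.
7. Ferryman goes to the far shore with sample G.
8. Ferryman goes back to the near shore alone.
9. Ferryman goes to the far shore with sample B.
10. Ferryman goes back to the near shore alone.
11. Ferryman goes to the far shore with sample C.
12. Ferryman goes back to the near shore alone.
13. Ferryman goes to the far shore with sample J.
14. Ferryman goes back to the near shore alone.
15. Ferryman goes to the far shore with sample P.

15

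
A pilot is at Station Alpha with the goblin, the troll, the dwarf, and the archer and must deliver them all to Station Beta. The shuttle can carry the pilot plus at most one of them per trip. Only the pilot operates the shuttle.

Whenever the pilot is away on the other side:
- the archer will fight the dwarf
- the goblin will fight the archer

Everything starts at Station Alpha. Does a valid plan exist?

1. Pilot goes to Station Beta with the archer.
2. Pilot goes back to Station Alpha alone.
3. Pilot goes to Station Beta with the goblin.
4. Pilot goes back to Station Alpha with the archer.
5. Pilot goes to Station Beta with the dwarf.
6. Pilot goes back to Station Alpha alone.
7. Pilot goes to Station Beta with the troll.
8. Pilot goes back to Station Alpha alone.
9. Pilot goes to Station Beta with the archer.

Yes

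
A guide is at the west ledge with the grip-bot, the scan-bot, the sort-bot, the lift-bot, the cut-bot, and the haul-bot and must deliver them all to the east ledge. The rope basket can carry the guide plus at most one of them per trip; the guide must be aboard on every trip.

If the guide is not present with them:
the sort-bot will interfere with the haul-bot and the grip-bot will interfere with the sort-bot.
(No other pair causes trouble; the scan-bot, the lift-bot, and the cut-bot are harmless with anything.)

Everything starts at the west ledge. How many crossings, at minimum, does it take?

Counting alone: the guide can take at most 1 across per trip to the east ledge, so moving all 6 needs at least 6 loaded trips out, with a return between consecutive ones — at least 11 crossings.
The safety rule pushes this higher. Following every safe sequence of crossings, the most of the 6 that can be at the east ledge as the rope basket arrives there on crossing 11 is 5 — never all 6.
So no plan with fewer than 13 crossings exists, and this one achieves 13:
1. Guide goes to the east ledge with the sort-bot.  [the west ledge: the cut-bot, the grip-bot, the haul-bot, the lift-bot, the scan-bot | the east ledge: the sort-bot]
2. Guide goes back to the west ledge alone.  [the west ledge: the cut-bot, the grip-bot, the haul-bot, the lift-bot, the scan-bot | the east ledge: the sort-bot]
3. Guide goes to the east ledge with the grip-bot.  [the west ledge: the cut-bot, the haul-bot, the lift-bot, the scan-bot | the east ledge: the grip-bot, the sort-bot]
4. Guide goes back to the west ledge with the sort-bot.  [the west ledge: the cut-bot, the haul-bot, the lift-bot, the scan-bot, the sort-bot | the east ledge: the grip-bot]
5. Guide goes to the east ledge with the haul-bot.  [the west ledge: the cut-bot, the lift-bot, the scan-bot, the sort-bot | the east ledge: the grip-bot, the haul-bot]
6. Guide goes back to the west ledge alone.  [the west ledge: the cut-bot, the lift-bot, the scan-bot, the sort-bot | the east ledge: the grip-bot, the haul-bot]
7. Guide goes to the east ledge with the scan-bot.  [the west ledge: the cut-bot, the lift-bot, the sort-bot | the east ledge: the grip-bot, the haul-bot, the scan-bot]
8. Guide goes back to the west ledge alone.  [the west ledge: the cut-bot, the lift-bot, the sort-bot | the east ledge: the grip-bot, the haul-bot, the scan-bot]
9. Guide goes to the east ledge with the lift-bot.  [the west ledge: the cut-bot, the sort-bot | the east ledge: the grip-bot, the haul-bot, the lift-bot, the scan-bot]
10. Guide goes back to the west ledge alone.  [the west ledge: the cut-bot, the sort-bot | the east ledge: the grip-bot, the haul-bot, the lift-bot, the scan-bot]
11. Guide goes to the east ledge with the cut-bot.  [the west ledge: the sort-bot | the east ledge: the cut-bot, the grip-bot, the haul-bot, the lift-bot, the scan-bot]
12. Guide goes back to the west ledge alone.  [the west ledge: the sort-bot | the east ledge: the cut-bot, the grip-bot, the haul-bot, the lift-bot, the scan-bot]
13. Guide goes to the east ledge with the sort-bot.  [the west ledge: — | the east ledge: the cut-bot, the grip-bot, the haul-bot, the lift-bot, the scan-bot, the sort-bot]

13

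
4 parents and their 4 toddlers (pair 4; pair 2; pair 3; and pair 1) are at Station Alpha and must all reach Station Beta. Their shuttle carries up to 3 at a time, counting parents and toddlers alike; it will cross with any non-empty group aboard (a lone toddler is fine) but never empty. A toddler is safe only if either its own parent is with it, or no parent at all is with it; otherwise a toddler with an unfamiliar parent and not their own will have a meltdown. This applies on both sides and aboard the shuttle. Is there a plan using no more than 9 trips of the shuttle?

Yes

Yes — this plan uses 9 crossings (≤ 9):
1. parent 4 and toddler 4 cross → Station Beta.
2. parent 4 crosses ← Station Alpha.
3. parent 2, parent 4, and toddler 2 cross → Station Beta.
4. parent 4 and toddler 4 cross ← Station Alpha.
5. parent 1, parent 3, and parent 4 cross → Station Beta.
6. toddler 2 crosses ← Station Alpha.
7. toddler 2 and toddler 4 cross → Station Beta.
8. toddler 4 crosses ← Station Alpha.
9. toddler 1, toddler 3, and toddler 4 cross → Station Beta.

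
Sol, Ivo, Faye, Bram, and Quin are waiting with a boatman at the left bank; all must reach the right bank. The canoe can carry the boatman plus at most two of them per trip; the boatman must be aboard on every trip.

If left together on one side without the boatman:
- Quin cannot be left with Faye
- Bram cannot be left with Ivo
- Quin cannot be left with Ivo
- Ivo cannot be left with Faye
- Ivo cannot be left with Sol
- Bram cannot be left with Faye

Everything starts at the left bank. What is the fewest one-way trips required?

Counting alone: the boatman can take at most 2 across per trip to the right bank, so moving all 5 needs at least 3 loaded trips out, with a return between consecutive ones — at least 5 crossings.
The safety rule pushes this higher. Following every safe sequence of crossings, the most of the 5 that can be at the right bank as the canoe arrives there on crossing 5 is 4 — never all 5.
So no plan with fewer than 7 crossings exists, and this one achieves 7:
1. Boatman goes to the right bank with Faye and Ivo.
2. Boatman goes back to the left bank with Ivo.
3. Boatman goes to the right bank with Ivo and Sol.
4. Boatman goes back to the left bank with Ivo.
5. Boatman goes to the right bank with Bram and Quin.
6. Boatman goes back to the left bank with Faye.
7. Boatman goes to the right bank with Faye and Ivo.

7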